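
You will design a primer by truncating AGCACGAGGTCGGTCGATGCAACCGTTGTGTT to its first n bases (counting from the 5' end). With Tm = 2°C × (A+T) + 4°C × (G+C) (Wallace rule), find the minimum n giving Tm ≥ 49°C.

First 14 bases: AGCACGAGGTCGGT → Tm = 46°C (< 49°C)
First 15 bases: AGCACGAGGTCGGTC → Tm = 50°C (≥ 49°C)
Since every base adds ≥2°C, Tm only increases with n, so the threshold is first crossed at n = 15.

n = 15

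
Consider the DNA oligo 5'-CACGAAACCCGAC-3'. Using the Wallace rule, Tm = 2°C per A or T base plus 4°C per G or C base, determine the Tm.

Base counts: A=5, T=0, G=2, C=6
AT pairs contribute 5, GC pairs contribute 8.
Tm = 2×5 + 4×8 = 42°C

42°C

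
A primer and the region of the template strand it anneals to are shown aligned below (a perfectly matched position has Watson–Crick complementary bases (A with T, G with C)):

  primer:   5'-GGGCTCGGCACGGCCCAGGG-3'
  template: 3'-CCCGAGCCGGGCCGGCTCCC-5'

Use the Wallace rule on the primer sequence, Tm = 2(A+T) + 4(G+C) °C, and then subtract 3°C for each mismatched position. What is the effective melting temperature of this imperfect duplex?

Primer base counts: A=2, T=1, G=10, C=7 → A+T=3, G+C=17
Perfect-match Tm = 2(3) + 4(17) = 6 + 68 = 74°C
Mismatches (positions where the bases are not complementary): 2 (at positions 10, 16)
Effective Tm = 74 − 2×3 = 74 − 6 = 68°C

68°C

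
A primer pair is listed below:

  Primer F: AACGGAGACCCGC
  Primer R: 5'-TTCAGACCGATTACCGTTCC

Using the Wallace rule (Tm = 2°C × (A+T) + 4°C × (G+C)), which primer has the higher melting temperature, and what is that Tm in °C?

Primer F: A+T=4, G+C=9 → Tm = 2(4)+4(9) = 44°C
Primer R: A+T=10, G+C=10 → Tm = 2(10)+4(10) = 60°C
44°C vs 60°C → primer R is higher.

Primer R, 60°C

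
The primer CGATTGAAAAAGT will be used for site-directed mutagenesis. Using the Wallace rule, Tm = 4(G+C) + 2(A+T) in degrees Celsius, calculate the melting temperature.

34°C

Counting bases: C=1, A=6, G=3, T=3
A+T = 9, G+C = 4
Tm = 4·4 + 2·9 = 16 + 18 = 34°C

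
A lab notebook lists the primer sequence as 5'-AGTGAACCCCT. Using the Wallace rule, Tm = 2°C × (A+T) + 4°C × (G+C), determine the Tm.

34°C

Scanning the sequence gives A=3, C=4, T=2, G=2.
A+T = 5, G+C = 6
Tm = 2×5 + 4×6 = 34°C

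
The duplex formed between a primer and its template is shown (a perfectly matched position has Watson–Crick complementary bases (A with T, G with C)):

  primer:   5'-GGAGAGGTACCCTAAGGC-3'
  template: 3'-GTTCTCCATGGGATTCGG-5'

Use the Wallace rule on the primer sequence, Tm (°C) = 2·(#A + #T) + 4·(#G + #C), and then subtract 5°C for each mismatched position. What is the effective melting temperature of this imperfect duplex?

Primer base counts: A=5, T=2, G=7, C=4 → A+T=7, G+C=11
Perfect-match Tm = 2(7) + 4(11) = 14 + 44 = 58°C
Mismatches (positions where the bases are not complementary): 3 (at positions 1, 2, 17)
Effective Tm = 58 − 3×5 = 58 − 15 = 43°C

43°C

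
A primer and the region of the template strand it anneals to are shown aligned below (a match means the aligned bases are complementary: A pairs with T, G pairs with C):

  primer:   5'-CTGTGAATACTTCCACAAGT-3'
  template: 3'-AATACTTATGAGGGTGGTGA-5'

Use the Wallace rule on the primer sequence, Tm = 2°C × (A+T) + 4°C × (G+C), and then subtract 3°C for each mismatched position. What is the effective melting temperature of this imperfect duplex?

Primer base counts: A=6, T=6, G=3, C=5 → A+T=12, G+C=8
Perfect-match Tm = 2(12) + 4(8) = 24 + 32 = 56°C
Mismatches (positions where the bases are not complementary): 5 (at positions 1, 3, 12, 17, 19)
Effective Tm = 56 − 5×3 = 56 − 15 = 41°C

41°C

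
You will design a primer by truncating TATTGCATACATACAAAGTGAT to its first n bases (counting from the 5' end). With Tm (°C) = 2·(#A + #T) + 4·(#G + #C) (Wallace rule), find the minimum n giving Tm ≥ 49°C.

n = 20

First 19 bases: TATTGCATACATACAAAGT → Tm = 48°C (< 49°C)
First 20 bases: TATTGCATACATACAAAGTG → Tm = 52°C (≥ 49°C)
Since every base adds ≥2°C, Tm only increases with n, so the threshold is first crossed at n = 20.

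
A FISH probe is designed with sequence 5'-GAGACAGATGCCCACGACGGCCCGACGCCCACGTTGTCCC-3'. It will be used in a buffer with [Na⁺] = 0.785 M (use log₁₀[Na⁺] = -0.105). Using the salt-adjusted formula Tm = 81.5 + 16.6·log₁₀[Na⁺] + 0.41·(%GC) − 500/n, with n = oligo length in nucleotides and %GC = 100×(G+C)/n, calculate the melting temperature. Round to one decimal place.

96.0°C

Length n = 40. Base counts: C=17, A=8, G=11, T=4
G+C = 28, so %GC = 28/40 × 100 = 70%
Salt term: 16.6 × (-0.105) = -1.743
GC term: 0.41 × 70 = 28.7; length term: −500/40 = −12.5
Tm = 81.5 + (-1.743) + 28.7 − 12.5 = 95.957 → 96.0°C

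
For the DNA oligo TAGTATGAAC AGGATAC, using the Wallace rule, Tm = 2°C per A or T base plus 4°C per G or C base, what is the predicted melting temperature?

46°C

G=4, T=4, A=7, C=2
AT pairs contribute 11, GC pairs contribute 6.
Tm = 2×11 + 4×6 = 46°C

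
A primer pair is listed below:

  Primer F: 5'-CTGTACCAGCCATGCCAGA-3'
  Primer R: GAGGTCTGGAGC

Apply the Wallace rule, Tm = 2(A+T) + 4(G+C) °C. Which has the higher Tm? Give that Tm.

Primer F: A+T=8, G+C=11 → Tm = 2(8)+4(11) = 60°C
Primer R: A+T=4, G+C=8 → Tm = 2(4)+4(8) = 40°C
60°C vs 40°C → primer F is higher.

Primer F, 60°C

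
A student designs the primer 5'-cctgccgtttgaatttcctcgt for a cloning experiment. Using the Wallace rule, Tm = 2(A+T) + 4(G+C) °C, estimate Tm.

Scanning the sequence gives G=4, T=9, A=2, C=7.
AT pairs contribute 11, GC pairs contribute 11.
Tm = 2(11) + 4(11) = 22 + 44 = 66°C

66°C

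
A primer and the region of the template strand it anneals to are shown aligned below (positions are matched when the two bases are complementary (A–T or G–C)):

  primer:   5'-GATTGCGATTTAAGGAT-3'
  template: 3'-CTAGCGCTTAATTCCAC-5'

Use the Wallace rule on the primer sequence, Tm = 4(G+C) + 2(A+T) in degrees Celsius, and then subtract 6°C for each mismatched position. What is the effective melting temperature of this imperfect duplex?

Primer base counts: A=5, T=6, G=5, C=1 → A+T=11, G+C=6
Perfect-match Tm = 2(11) + 4(6) = 22 + 24 = 46°C
Mismatches (positions where the bases are not complementary): 4 (at positions 4, 9, 16, 17)
Effective Tm = 46 − 4×6 = 46 − 24 = 22°C

22°C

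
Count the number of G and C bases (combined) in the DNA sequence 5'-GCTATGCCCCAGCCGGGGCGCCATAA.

18

Scanning the sequence gives C=10, A=5, T=3, G=8.
G+C = 8 + 10 = 18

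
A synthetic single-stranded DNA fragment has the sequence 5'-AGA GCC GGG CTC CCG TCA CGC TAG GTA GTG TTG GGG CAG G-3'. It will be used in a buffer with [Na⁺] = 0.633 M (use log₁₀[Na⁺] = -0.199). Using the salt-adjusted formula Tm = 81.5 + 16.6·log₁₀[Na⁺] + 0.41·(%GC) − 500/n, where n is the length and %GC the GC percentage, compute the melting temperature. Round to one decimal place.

93.4°C

Length n = 40. Scanning the sequence gives C=10, T=7, G=17, A=6.
G+C = 27, so %GC = 27/40 × 100 = 67.5%
Salt term: 16.6 × (-0.199) = -3.303
GC term: 0.41 × 67.5 = 27.675; length term: −500/40 = −12.5
Tm = 81.5 + (-3.303) + 27.675 − 12.5 = 93.372 → 93.4°C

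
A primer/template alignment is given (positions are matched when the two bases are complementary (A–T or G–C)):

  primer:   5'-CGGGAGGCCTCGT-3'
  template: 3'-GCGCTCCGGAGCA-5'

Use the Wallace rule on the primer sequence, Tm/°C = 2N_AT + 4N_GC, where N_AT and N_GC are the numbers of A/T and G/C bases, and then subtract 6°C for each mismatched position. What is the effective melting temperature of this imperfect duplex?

Primer base counts: A=1, T=2, G=6, C=4 → A+T=3, G+C=10
Perfect-match Tm = 2(3) + 4(10) = 6 + 40 = 46°C
Mismatches (positions where the bases are not complementary): 1 (at position 3)
Effective Tm = 46 − 1×6 = 46 − 6 = 40°C

40°C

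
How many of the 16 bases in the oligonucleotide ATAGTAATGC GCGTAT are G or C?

Counting bases: C=2, G=4, A=5, T=5
Total G or C: 4 + 2 = 6

6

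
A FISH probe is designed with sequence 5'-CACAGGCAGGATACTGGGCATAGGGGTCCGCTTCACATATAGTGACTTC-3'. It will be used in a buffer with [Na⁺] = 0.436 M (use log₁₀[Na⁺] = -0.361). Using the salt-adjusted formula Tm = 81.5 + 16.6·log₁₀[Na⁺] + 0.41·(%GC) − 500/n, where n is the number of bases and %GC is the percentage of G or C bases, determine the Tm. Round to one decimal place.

Length n = 49. Counting bases: A=12, C=12, T=11, G=14
G+C = 26, so %GC = 26/49 × 100 = 53.061%
Salt term: 16.6 × (-0.361) = -5.993
GC term: 0.41 × 53.061 = 21.755; length term: −500/49 = −10.204
Tm = 81.5 + (-5.993) + 21.755 − 10.204 = 87.058 → 87.1°C

87.1°C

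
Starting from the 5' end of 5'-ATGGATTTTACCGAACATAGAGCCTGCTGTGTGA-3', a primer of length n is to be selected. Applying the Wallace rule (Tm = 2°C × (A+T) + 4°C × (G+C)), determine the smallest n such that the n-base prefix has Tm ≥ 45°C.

n = 17

First 16 bases: ATGGATTTTACCGAAC → Tm = 44°C (< 45°C)
First 17 bases: ATGGATTTTACCGAACA → Tm = 46°C (≥ 45°C)
Since every base adds ≥2°C, Tm only increases with n, so the threshold is first crossed at n = 17.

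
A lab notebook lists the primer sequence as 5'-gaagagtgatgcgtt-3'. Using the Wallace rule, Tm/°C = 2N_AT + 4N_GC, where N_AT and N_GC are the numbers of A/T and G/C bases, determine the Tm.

44°C

Scanning the sequence gives G=6, T=4, C=1, A=4.
AT pairs contribute 8, GC pairs contribute 7.
Tm = 2(8) + 4(7) = 16 + 28 = 44°C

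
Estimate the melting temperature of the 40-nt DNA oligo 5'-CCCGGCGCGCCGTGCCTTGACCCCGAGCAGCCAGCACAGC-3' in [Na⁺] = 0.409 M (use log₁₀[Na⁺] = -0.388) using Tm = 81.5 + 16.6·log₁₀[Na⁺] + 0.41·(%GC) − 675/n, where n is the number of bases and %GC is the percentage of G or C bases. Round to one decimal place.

90.0°C

Length n = 40. A=6, G=12, T=3, C=19
G+C = 31, so %GC = 31/40 × 100 = 77.5%
Salt term: 16.6 × (-0.388) = -6.441
GC term: 0.41 × 77.5 = 31.775; length term: −675/40 = −16.875
Tm = 81.5 + (-6.441) + 31.775 − 16.875 = 89.959 → 90.0°C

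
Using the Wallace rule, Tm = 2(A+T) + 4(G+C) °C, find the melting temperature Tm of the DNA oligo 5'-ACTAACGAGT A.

30°C

Base counts: T=2, G=2, C=2, A=5
A+T = 7, G+C = 4
Tm = 2×7 + 4×4 = 30°C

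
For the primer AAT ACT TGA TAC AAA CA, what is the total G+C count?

4

Counting bases: A=9, T=4, G=1, C=3
G+C = 1 + 3 = 4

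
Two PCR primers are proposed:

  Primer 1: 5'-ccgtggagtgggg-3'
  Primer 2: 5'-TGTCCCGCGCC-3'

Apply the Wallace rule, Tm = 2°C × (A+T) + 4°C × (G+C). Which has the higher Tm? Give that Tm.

Primer 1: A+T=3, G+C=10 → Tm = 2(3)+4(10) = 46°C
Primer 2: A+T=2, G+C=9 → Tm = 2(2)+4(9) = 40°C
46°C vs 40°C → primer 1 is higher.

Primer 1, 46°C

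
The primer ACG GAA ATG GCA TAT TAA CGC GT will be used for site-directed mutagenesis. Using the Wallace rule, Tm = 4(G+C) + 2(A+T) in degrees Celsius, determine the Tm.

Counting bases: C=4, G=6, T=5, A=8
AT pairs contribute 13, GC pairs contribute 10.
Tm = 4·10 + 2·13 = 40 + 26 = 66°C

66°C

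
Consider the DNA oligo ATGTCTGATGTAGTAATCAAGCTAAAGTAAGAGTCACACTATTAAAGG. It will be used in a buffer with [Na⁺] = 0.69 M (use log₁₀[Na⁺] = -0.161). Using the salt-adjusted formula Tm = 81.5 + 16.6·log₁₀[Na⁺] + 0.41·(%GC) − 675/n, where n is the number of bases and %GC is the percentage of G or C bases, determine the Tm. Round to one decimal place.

78.4°C

Length n = 48. Base counts: C=6, T=13, A=19, G=10
G+C = 16, so %GC = 16/48 × 100 = 33.333%
Salt term: 16.6 × (-0.161) = -2.673
GC term: 0.41 × 33.333 = 13.667; length term: −675/48 = −14.062
Tm = 81.5 + (-2.673) + 13.667 − 14.062 = 78.432 → 78.4°C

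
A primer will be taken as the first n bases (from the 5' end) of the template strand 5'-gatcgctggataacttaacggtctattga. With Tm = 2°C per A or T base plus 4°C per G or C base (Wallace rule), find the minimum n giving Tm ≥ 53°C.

First 18 bases: GATCGCTGGATAACTTAA → Tm = 50°C (< 53°C)
First 19 bases: GATCGCTGGATAACTTAAC → Tm = 54°C (≥ 53°C)
Each additional base adds 2°C (A/T) or 4°C (G/C), so Tm is non-decreasing in n; n = 19 is the first length to reach 53°C.

n = 19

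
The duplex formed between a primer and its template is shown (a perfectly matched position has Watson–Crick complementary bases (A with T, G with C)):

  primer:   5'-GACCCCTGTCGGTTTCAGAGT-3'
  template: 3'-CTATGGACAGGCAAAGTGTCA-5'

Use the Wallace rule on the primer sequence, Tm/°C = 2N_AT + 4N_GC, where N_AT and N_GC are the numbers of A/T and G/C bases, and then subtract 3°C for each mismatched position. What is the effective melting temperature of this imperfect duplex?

Primer base counts: A=3, T=6, G=6, C=6 → A+T=9, G+C=12
Perfect-match Tm = 2(9) + 4(12) = 18 + 48 = 66°C
Mismatches (positions where the bases are not complementary): 4 (at positions 3, 4, 11, 18)
Effective Tm = 66 − 4×3 = 66 − 12 = 54°C

54°C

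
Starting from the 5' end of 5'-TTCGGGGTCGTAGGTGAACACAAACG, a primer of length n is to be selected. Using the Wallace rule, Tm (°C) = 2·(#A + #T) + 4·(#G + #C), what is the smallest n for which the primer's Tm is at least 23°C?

n = 7

First 6 bases: TTCGGG → Tm = 20°C (< 23°C)
First 7 bases: TTCGGGG → Tm = 24°C (≥ 23°C)
Each additional base adds 2°C (A/T) or 4°C (G/C), so Tm is non-decreasing in n; n = 7 is the first length to reach 23°C.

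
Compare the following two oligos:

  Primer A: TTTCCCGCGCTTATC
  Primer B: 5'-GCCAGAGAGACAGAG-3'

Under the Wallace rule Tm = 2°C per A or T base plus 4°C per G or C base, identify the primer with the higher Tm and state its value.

Primer B, 48°C

Primer A: A+T=7, G+C=8 → Tm = 2(7)+4(8) = 46°C
Primer B: A+T=6, G+C=9 → Tm = 2(6)+4(9) = 48°C
46°C vs 48°C → primer B is higher.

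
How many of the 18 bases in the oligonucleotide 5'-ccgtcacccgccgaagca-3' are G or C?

T=1, C=9, G=4, A=4
Total G or C: 4 + 9 = 13

13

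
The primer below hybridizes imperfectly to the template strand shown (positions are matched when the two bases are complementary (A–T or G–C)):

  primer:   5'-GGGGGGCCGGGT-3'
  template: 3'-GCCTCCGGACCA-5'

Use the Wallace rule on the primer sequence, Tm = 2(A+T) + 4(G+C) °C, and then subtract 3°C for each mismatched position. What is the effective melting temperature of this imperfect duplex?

Primer base counts: A=0, T=1, G=9, C=2 → A+T=1, G+C=11
Perfect-match Tm = 2(1) + 4(11) = 2 + 44 = 46°C
Mismatches (positions where the bases are not complementary): 3 (at positions 1, 4, 9)
Effective Tm = 46 − 3×3 = 46 − 9 = 37°C

37°C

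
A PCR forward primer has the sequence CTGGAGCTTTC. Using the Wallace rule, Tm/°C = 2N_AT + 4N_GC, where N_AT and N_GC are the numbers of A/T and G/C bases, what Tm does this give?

Counting bases: G=3, C=3, A=1, T=4
AT pairs contribute 5, GC pairs contribute 6.
Tm = 2×5 + 4×6 = 34°C

34°C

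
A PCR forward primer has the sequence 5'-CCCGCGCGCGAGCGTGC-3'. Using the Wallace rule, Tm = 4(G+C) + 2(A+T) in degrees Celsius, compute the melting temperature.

64°C

Scanning the sequence gives C=8, T=1, A=1, G=7.
A+T = 2, G+C = 15
Tm = 2×2 + 4×15 = 64°C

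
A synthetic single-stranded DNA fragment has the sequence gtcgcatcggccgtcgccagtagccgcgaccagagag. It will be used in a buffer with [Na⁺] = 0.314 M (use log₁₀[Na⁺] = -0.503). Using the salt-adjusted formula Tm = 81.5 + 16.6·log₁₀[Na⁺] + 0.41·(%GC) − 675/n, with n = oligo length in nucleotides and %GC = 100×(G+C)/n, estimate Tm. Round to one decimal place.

Length n = 37. T=4, G=13, A=7, C=13
G+C = 26, so %GC = 26/37 × 100 = 70.27%
Salt term: 16.6 × (-0.503) = -8.35
GC term: 0.41 × 70.27 = 28.811; length term: −675/37 = −18.243
Tm = 81.5 + (-8.35) + 28.811 − 18.243 = 83.718 → 83.7°C

83.7°C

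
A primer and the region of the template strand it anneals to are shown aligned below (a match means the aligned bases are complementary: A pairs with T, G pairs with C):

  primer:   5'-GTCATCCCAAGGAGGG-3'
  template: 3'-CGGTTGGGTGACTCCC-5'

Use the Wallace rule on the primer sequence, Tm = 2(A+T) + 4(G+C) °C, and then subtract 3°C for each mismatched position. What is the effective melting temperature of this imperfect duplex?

40°C

Primer base counts: A=4, T=2, G=6, C=4 → A+T=6, G+C=10
Perfect-match Tm = 2(6) + 4(10) = 12 + 40 = 52°C
Mismatches (positions where the bases are not complementary): 4 (at positions 2, 5, 10, 11)
Effective Tm = 52 − 4×3 = 52 − 12 = 40°C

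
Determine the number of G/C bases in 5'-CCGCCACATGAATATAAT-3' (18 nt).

7

T=4, A=7, G=2, C=5
G+C = 2 + 5 = 7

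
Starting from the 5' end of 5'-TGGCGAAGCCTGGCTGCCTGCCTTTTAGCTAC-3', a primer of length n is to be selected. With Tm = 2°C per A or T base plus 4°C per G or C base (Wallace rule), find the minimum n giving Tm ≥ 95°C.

First 29 bases: TGGCGAAGCCTGGCTGCCTGCCTTTTAGC → Tm = 94°C (< 95°C)
First 30 bases: TGGCGAAGCCTGGCTGCCTGCCTTTTAGCT → Tm = 96°C (≥ 95°C)
Since every base adds ≥2°C, Tm only increases with n, so the threshold is first crossed at n = 30.

n = 30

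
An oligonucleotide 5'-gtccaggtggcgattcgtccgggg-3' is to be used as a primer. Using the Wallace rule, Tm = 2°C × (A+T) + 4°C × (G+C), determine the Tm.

T=5, G=11, C=6, A=2
So N_AT = 7 and N_GC = 17.
Tm = 4·17 + 2·7 = 68 + 14 = 82°C

82°C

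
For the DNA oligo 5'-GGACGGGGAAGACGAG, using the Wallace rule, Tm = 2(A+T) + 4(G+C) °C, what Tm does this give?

Scanning the sequence gives A=5, T=0, G=9, C=2.
AT pairs contribute 5, GC pairs contribute 11.
Tm = 2(5) + 4(11) = 10 + 44 = 54°C

54°C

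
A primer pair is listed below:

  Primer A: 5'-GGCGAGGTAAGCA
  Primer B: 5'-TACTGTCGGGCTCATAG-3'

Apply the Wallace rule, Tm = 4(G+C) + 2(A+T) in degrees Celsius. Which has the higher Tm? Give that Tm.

Primer A: A+T=5, G+C=8 → Tm = 2(5)+4(8) = 42°C
Primer B: A+T=8, G+C=9 → Tm = 2(8)+4(9) = 52°C
42°C vs 52°C → primer B is higher.

Primer B, 52°C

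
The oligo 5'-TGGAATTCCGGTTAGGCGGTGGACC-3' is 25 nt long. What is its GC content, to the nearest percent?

60%

Scanning the sequence gives T=6, C=5, A=4, G=10.
G+C = 10 + 5 = 15 out of 25 bases
%GC = 15/25 × 100 = 60% ≈ 60%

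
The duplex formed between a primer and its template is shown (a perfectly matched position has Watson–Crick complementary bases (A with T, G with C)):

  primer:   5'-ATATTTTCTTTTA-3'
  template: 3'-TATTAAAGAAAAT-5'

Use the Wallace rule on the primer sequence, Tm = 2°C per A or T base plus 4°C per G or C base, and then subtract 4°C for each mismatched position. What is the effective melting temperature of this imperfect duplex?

Primer base counts: A=3, T=9, G=0, C=1 → A+T=12, G+C=1
Perfect-match Tm = 2(12) + 4(1) = 24 + 4 = 28°C
Mismatches (positions where the bases are not complementary): 1 (at position 4)
Effective Tm = 28 − 1×4 = 28 − 4 = 24°C

24°C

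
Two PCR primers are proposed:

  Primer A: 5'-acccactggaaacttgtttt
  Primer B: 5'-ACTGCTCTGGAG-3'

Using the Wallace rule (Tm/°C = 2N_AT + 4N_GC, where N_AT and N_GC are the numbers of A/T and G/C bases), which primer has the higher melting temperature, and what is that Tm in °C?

Primer A: A+T=12, G+C=8 → Tm = 2(12)+4(8) = 56°C
Primer B: A+T=5, G+C=7 → Tm = 2(5)+4(7) = 38°C
56°C vs 38°C → primer A is higher.

Primer A, 56°C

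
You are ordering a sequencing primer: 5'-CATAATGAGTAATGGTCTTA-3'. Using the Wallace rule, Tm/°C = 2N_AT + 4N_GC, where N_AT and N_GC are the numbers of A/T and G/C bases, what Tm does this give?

Scanning the sequence gives T=7, G=4, C=2, A=7.
A+T = 14, G+C = 6
Tm = 2×14 + 4×6 = 52°C

52°C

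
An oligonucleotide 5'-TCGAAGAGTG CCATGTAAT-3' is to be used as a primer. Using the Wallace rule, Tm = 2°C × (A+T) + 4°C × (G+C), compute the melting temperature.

54°C

Base counts: T=5, C=3, G=5, A=6
So N_AT = 11 and N_GC = 8.
Tm = 2×11 + 4×8 = 54°C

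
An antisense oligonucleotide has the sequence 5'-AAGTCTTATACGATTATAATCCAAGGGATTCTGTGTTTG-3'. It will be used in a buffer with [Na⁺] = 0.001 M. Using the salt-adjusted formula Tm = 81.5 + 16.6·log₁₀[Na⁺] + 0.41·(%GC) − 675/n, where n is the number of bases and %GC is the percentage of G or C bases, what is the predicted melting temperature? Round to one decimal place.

28.1°C

Length n = 39. C=5, G=8, T=15, A=11
G+C = 13, so %GC = 13/39 × 100 = 33.333%
Salt term: 16.6 × (-3) = -49.8
GC term: 0.41 × 33.333 = 13.667; length term: −675/39 = −17.308
Tm = 81.5 + (-49.8) + 13.667 − 17.308 = 28.059 → 28.1°C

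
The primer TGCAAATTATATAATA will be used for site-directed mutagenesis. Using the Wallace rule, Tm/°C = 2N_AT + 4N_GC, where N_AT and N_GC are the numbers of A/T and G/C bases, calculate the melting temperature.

36°C

Base counts: G=1, T=6, C=1, A=8
AT pairs contribute 14, GC pairs contribute 2.
Tm = 2×14 + 4×2 = 36°C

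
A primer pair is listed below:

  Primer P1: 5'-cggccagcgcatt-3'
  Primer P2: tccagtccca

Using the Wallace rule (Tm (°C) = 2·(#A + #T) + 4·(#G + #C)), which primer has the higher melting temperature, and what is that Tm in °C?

Primer P1: A+T=4, G+C=9 → Tm = 2(4)+4(9) = 44°C
Primer P2: A+T=4, G+C=6 → Tm = 2(4)+4(6) = 32°C
44°C vs 32°C → primer P1 is higher.

Primer P1, 44°C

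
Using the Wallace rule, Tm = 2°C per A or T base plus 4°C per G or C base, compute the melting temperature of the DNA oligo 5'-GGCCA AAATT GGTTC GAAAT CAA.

64°C

Counting bases: G=5, C=4, T=5, A=9
So N_AT = 14 and N_GC = 9.
Tm = 2×14 + 4×9 = 64°C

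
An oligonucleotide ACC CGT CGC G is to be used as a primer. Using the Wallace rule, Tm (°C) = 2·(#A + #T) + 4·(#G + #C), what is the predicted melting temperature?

C=5, T=1, A=1, G=3
So N_AT = 2 and N_GC = 8.
Tm = 2×2 + 4×8 = 36°C

36°C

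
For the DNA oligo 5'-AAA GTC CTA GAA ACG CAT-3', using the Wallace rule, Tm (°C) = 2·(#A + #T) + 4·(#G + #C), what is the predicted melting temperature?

50°C

C=4, T=3, G=3, A=8
AT pairs contribute 11, GC pairs contribute 7.
Tm = 2×11 + 4×7 = 50°C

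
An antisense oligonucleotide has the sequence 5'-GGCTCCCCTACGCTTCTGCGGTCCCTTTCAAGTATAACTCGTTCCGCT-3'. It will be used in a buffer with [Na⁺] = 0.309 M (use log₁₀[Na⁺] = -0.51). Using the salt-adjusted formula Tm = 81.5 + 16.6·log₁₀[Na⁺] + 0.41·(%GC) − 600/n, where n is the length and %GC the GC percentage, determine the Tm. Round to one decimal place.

83.6°C

Length n = 48. Base counts: C=18, A=6, G=9, T=15
G+C = 27, so %GC = 27/48 × 100 = 56.25%
Salt term: 16.6 × (-0.51) = -8.466
GC term: 0.41 × 56.25 = 23.062; length term: −600/48 = −12.5
Tm = 81.5 + (-8.466) + 23.062 − 12.5 = 83.596 → 83.6°C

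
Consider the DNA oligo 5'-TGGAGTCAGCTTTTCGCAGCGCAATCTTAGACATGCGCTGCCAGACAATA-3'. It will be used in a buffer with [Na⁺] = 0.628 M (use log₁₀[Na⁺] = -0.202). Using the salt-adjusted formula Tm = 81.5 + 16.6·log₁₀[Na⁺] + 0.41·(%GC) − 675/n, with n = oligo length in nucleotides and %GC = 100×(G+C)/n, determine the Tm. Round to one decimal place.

Length n = 50. Base counts: C=13, A=13, T=12, G=12
G+C = 25, so %GC = 25/50 × 100 = 50%
Salt term: 16.6 × (-0.202) = -3.353
GC term: 0.41 × 50 = 20.5; length term: −675/50 = −13.5
Tm = 81.5 + (-3.353) + 20.5 − 13.5 = 85.147 → 85.1°C

85.1°C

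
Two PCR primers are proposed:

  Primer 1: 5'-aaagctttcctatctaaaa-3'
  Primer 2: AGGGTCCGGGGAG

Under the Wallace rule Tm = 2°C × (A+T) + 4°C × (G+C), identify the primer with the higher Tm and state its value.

Primer 1, 48°C

Primer 1: A+T=14, G+C=5 → Tm = 2(14)+4(5) = 48°C
Primer 2: A+T=3, G+C=10 → Tm = 2(3)+4(10) = 46°C
48°C vs 46°C → primer 1 is higher.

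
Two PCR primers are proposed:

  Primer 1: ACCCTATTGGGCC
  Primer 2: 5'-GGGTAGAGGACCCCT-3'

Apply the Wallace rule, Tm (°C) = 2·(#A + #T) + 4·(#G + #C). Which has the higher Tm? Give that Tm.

Primer 2, 50°C

Primer 1: A+T=5, G+C=8 → Tm = 2(5)+4(8) = 42°C
Primer 2: A+T=5, G+C=10 → Tm = 2(5)+4(10) = 50°C
42°C vs 50°C → primer 2 is higher.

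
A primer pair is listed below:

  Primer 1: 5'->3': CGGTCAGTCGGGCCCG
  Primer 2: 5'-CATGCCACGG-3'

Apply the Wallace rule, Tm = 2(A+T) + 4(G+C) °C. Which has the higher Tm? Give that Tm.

Primer 1: A+T=3, G+C=13 → Tm = 2(3)+4(13) = 58°C
Primer 2: A+T=3, G+C=7 → Tm = 2(3)+4(7) = 34°C
58°C vs 34°C → primer 1 is higher.

Primer 1, 58°C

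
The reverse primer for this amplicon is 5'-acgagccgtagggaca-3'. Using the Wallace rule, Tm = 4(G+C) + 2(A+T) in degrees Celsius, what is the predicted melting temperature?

52°C

Scanning the sequence gives T=1, A=5, C=4, G=6.
AT pairs contribute 6, GC pairs contribute 10.
Tm = 2×6 + 4×10 = 52°C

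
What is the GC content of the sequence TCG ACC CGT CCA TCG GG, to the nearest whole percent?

Scanning the sequence gives A=2, T=3, G=5, C=7.
G+C = 5 + 7 = 12 out of 17 bases
%GC = 12/17 × 100 = 70.59% ≈ 71%

71%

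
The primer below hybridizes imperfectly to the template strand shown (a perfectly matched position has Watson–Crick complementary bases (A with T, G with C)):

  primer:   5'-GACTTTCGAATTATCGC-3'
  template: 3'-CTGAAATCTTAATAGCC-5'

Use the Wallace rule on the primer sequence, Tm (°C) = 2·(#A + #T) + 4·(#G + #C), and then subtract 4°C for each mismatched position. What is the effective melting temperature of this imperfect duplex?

40°C

Primer base counts: A=4, T=6, G=3, C=4 → A+T=10, G+C=7
Perfect-match Tm = 2(10) + 4(7) = 20 + 28 = 48°C
Mismatches (positions where the bases are not complementary): 2 (at positions 7, 17)
Effective Tm = 48 − 2×4 = 48 − 8 = 40°C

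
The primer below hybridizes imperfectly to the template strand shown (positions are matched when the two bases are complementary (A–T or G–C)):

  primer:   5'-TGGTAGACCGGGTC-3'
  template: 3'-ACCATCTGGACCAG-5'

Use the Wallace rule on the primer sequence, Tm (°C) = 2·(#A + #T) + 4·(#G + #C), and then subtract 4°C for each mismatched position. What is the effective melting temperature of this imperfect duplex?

Primer base counts: A=2, T=3, G=6, C=3 → A+T=5, G+C=9
Perfect-match Tm = 2(5) + 4(9) = 10 + 36 = 46°C
Mismatches (positions where the bases are not complementary): 1 (at position 10)
Effective Tm = 46 − 1×4 = 46 − 4 = 42°C

42°C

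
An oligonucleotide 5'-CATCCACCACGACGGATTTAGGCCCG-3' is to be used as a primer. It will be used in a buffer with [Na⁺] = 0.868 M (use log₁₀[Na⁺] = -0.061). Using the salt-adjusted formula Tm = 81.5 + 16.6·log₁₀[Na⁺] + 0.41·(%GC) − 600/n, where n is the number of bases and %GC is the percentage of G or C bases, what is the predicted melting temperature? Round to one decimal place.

82.6°C

Length n = 26. Counting bases: C=10, A=6, T=4, G=6
G+C = 16, so %GC = 16/26 × 100 = 61.538%
Salt term: 16.6 × (-0.061) = -1.013
GC term: 0.41 × 61.538 = 25.231; length term: −600/26 = −23.077
Tm = 81.5 + (-1.013) + 25.231 − 23.077 = 82.641 → 82.6°C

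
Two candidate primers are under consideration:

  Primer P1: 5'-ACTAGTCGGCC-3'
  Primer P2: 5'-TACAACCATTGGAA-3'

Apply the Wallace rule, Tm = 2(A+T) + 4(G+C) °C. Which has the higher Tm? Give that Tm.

Primer P2, 38°C

Primer P1: A+T=4, G+C=7 → Tm = 2(4)+4(7) = 36°C
Primer P2: A+T=9, G+C=5 → Tm = 2(9)+4(5) = 38°C
36°C vs 38°C → primer P2 is higher.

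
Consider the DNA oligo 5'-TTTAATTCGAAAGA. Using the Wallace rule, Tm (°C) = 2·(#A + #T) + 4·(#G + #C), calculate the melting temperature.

34°C

Base counts: G=2, A=6, C=1, T=5
AT pairs contribute 11, GC pairs contribute 3.
Tm = 2×11 + 4×3 = 34°C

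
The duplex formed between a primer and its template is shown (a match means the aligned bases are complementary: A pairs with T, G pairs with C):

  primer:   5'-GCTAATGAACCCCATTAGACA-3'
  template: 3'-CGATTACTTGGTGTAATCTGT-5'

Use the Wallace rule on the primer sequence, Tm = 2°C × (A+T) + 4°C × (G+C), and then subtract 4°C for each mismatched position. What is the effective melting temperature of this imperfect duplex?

Primer base counts: A=8, T=4, G=3, C=6 → A+T=12, G+C=9
Perfect-match Tm = 2(12) + 4(9) = 24 + 36 = 60°C
Mismatches (positions where the bases are not complementary): 1 (at position 12)
Effective Tm = 60 − 1×4 = 60 − 4 = 56°C

56°C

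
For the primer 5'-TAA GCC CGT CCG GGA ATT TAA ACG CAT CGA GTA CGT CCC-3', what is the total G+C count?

21

A=10, G=9, C=12, T=8
G+C = 9 + 12 = 21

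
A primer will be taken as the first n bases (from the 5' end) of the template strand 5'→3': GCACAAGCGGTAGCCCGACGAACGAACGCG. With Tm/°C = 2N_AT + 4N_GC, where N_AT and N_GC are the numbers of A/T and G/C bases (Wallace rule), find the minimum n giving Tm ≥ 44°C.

First 13 bases: GCACAAGCGGTAG → Tm = 42°C (< 44°C)
First 14 bases: GCACAAGCGGTAGC → Tm = 46°C (≥ 44°C)
Each additional base adds 2°C (A/T) or 4°C (G/C), so Tm is non-decreasing in n; n = 14 is the first length to reach 44°C.

n = 14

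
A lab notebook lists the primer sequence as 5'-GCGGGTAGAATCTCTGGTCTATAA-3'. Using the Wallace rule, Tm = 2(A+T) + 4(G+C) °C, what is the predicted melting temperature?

70°C

Counting bases: T=7, A=6, G=7, C=4
A+T = 13, G+C = 11
Tm = 2×13 + 4×11 = 70°C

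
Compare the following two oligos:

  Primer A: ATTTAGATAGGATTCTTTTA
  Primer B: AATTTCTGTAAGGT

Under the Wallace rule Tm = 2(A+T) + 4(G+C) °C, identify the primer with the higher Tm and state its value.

Primer A, 48°C

Primer A: A+T=16, G+C=4 → Tm = 2(16)+4(4) = 48°C
Primer B: A+T=10, G+C=4 → Tm = 2(10)+4(4) = 36°C
48°C vs 36°C → primer A is higher.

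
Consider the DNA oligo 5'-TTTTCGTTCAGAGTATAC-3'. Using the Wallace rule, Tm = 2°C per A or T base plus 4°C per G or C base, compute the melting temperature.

48°C

Counting bases: T=8, G=3, A=4, C=3
A+T = 12, G+C = 6
Tm = 2×12 + 4×6 = 48°C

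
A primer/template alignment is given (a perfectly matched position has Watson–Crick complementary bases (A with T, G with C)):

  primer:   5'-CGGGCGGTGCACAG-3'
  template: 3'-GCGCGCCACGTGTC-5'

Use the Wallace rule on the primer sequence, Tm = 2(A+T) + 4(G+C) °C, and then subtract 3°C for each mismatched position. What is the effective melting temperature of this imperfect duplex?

47°C

Primer base counts: A=2, T=1, G=7, C=4 → A+T=3, G+C=11
Perfect-match Tm = 2(3) + 4(11) = 6 + 44 = 50°C
Mismatches (positions where the bases are not complementary): 1 (at position 3)
Effective Tm = 50 − 1×3 = 50 − 3 = 47°C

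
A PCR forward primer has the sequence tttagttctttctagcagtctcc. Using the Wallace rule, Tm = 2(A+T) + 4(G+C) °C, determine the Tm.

64°C

Scanning the sequence gives C=6, G=3, T=11, A=3.
AT pairs contribute 14, GC pairs contribute 9.
Tm = 4·9 + 2·14 = 36 + 28 = 64°C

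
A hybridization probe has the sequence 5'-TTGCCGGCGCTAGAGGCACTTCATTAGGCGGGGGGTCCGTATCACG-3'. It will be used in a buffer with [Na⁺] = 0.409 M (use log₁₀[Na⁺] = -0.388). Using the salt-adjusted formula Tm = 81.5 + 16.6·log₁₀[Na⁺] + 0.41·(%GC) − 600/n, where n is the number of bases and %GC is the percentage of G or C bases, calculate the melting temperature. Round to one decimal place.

87.9°C

Length n = 46. Scanning the sequence gives A=7, G=17, C=12, T=10.
G+C = 29, so %GC = 29/46 × 100 = 63.043%
Salt term: 16.6 × (-0.388) = -6.441
GC term: 0.41 × 63.043 = 25.848; length term: −600/46 = −13.043
Tm = 81.5 + (-6.441) + 25.848 − 13.043 = 87.864 → 87.9°C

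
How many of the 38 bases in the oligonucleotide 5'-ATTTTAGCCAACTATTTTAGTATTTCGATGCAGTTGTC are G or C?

Scanning the sequence gives G=6, C=6, T=17, A=9.
Total G or C: 6 + 6 = 12

12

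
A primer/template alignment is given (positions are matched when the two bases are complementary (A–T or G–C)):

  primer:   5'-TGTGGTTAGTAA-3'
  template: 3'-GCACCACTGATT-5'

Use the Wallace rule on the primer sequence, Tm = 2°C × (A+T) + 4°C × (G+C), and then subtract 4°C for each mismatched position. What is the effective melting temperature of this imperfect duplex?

Primer base counts: A=3, T=5, G=4, C=0 → A+T=8, G+C=4
Perfect-match Tm = 2(8) + 4(4) = 16 + 16 = 32°C
Mismatches (positions where the bases are not complementary): 3 (at positions 1, 7, 9)
Effective Tm = 32 − 3×4 = 32 − 12 = 20°C

20°C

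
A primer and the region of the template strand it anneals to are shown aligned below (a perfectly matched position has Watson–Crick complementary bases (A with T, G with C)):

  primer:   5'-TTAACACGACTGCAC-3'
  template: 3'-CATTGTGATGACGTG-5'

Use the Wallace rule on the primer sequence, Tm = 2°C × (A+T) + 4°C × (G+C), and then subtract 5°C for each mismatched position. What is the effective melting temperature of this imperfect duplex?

34°C

Primer base counts: A=5, T=3, G=2, C=5 → A+T=8, G+C=7
Perfect-match Tm = 2(8) + 4(7) = 16 + 28 = 44°C
Mismatches (positions where the bases are not complementary): 2 (at positions 1, 8)
Effective Tm = 44 − 2×5 = 44 − 10 = 34°C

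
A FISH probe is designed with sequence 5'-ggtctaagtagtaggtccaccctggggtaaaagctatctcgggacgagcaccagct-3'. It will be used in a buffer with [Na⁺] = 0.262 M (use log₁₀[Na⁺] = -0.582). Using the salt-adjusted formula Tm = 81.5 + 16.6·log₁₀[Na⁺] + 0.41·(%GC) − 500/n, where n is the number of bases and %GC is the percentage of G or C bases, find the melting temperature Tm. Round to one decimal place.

85.6°C

Length n = 56. Counting bases: G=17, C=14, T=11, A=14
G+C = 31, so %GC = 31/56 × 100 = 55.357%
Salt term: 16.6 × (-0.582) = -9.661
GC term: 0.41 × 55.357 = 22.696; length term: −500/56 = −8.929
Tm = 81.5 + (-9.661) + 22.696 − 8.929 = 85.606 → 85.6°C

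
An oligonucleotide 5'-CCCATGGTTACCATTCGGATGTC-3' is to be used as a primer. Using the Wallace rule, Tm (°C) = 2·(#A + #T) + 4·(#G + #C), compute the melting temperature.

70°C

Base counts: T=7, G=5, C=7, A=4
So N_AT = 11 and N_GC = 12.
Tm = 2(11) + 4(12) = 22 + 48 = 70°C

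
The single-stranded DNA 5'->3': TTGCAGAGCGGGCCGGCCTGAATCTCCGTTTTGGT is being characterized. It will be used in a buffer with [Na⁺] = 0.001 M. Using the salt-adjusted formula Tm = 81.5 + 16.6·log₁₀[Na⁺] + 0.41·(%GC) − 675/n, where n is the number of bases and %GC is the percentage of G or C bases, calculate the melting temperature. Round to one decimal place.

37.0°C

Length n = 35. Counting bases: G=12, T=10, C=9, A=4
G+C = 21, so %GC = 21/35 × 100 = 60%
Salt term: 16.6 × (-3) = -49.8
GC term: 0.41 × 60 = 24.6; length term: −675/35 = −19.286
Tm = 81.5 + (-49.8) + 24.6 − 19.286 = 37.014 → 37.0°C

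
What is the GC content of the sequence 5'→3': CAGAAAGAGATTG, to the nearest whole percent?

A=6, T=2, G=4, C=1
G+C = 4 + 1 = 5 out of 13 bases
%GC = 5/13 × 100 = 38.46% ≈ 38%

38%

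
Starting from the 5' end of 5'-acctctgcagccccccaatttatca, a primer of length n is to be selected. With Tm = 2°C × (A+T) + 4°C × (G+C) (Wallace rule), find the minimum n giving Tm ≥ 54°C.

First 15 bases: ACCTCTGCAGCCCCC → Tm = 52°C (< 54°C)
First 16 bases: ACCTCTGCAGCCCCCC → Tm = 56°C (≥ 54°C)
Each additional base adds 2°C (A/T) or 4°C (G/C), so Tm is non-decreasing in n; n = 16 is the first length to reach 54°C.

n = 16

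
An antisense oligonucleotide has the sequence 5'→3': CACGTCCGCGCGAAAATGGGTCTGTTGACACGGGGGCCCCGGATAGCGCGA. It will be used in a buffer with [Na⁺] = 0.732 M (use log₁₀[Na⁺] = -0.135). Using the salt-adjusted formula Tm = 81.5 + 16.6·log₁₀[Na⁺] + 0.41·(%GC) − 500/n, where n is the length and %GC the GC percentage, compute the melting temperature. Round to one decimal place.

96.8°C

Length n = 51. Scanning the sequence gives G=19, C=15, A=10, T=7.
G+C = 34, so %GC = 34/51 × 100 = 66.667%
Salt term: 16.6 × (-0.135) = -2.241
GC term: 0.41 × 66.667 = 27.333; length term: −500/51 = −9.804
Tm = 81.5 + (-2.241) + 27.333 − 9.804 = 96.788 → 96.8°C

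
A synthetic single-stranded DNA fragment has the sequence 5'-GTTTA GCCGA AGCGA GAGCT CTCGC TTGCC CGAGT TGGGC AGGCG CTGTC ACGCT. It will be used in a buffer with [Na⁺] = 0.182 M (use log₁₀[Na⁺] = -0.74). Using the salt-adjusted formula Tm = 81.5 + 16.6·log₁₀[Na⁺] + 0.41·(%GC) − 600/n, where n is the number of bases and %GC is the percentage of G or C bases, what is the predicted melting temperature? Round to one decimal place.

84.4°C

Length n = 55. Scanning the sequence gives A=8, C=16, T=12, G=19.
G+C = 35, so %GC = 35/55 × 100 = 63.636%
Salt term: 16.6 × (-0.74) = -12.284
GC term: 0.41 × 63.636 = 26.091; length term: −600/55 = −10.909
Tm = 81.5 + (-12.284) + 26.091 − 10.909 = 84.398 → 84.4°C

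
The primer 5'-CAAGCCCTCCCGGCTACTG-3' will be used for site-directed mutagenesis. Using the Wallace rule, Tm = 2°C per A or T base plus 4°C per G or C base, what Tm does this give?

64°C

Counting bases: C=9, A=3, G=4, T=3
AT pairs contribute 6, GC pairs contribute 13.
Tm = 4·13 + 2·6 = 52 + 12 = 64°C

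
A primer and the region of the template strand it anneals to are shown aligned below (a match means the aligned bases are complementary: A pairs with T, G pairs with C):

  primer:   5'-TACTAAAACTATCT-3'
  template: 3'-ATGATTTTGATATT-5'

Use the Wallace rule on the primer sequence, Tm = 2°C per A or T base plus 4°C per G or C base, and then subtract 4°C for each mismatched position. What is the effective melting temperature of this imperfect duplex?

Primer base counts: A=6, T=5, G=0, C=3 → A+T=11, G+C=3
Perfect-match Tm = 2(11) + 4(3) = 22 + 12 = 34°C
Mismatches (positions where the bases are not complementary): 2 (at positions 13, 14)
Effective Tm = 34 − 2×4 = 34 − 8 = 26°C

26°C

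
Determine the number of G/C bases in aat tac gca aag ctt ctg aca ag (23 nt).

C=5, A=9, T=5, G=4
Total G or C: 4 + 5 = 9

9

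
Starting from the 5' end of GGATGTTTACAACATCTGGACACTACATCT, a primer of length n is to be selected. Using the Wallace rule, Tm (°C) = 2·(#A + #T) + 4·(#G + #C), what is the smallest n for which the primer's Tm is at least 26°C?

n = 10

First 9 bases: GGATGTTTA → Tm = 24°C (< 26°C)
First 10 bases: GGATGTTTAC → Tm = 28°C (≥ 26°C)
Each additional base adds 2°C (A/T) or 4°C (G/C), so Tm is non-decreasing in n; n = 10 is the first length to reach 26°C.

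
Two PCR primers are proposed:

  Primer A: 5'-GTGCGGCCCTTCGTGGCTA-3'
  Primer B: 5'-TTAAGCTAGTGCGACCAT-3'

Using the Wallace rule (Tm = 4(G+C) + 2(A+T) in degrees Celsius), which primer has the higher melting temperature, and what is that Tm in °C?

Primer A: A+T=6, G+C=13 → Tm = 2(6)+4(13) = 64°C
Primer B: A+T=10, G+C=8 → Tm = 2(10)+4(8) = 52°C
64°C vs 52°C → primer A is higher.

Primer A, 64°C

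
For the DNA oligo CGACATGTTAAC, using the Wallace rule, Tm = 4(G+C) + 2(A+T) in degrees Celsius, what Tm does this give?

C=3, T=3, G=2, A=4
A+T = 7, G+C = 5
Tm = 2(7) + 4(5) = 14 + 20 = 34°C

34°C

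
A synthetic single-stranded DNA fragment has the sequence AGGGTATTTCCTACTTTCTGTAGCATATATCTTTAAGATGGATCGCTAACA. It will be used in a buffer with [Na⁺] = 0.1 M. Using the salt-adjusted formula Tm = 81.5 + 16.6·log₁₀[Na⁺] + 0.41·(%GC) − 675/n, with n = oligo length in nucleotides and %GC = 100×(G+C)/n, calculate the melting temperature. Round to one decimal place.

Length n = 51. Counting bases: A=14, T=19, C=9, G=9
G+C = 18, so %GC = 18/51 × 100 = 35.294%
Salt term: 16.6 × (-1) = -16.6
GC term: 0.41 × 35.294 = 14.471; length term: −675/51 = −13.235
Tm = 81.5 + (-16.6) + 14.471 − 13.235 = 66.136 → 66.1°C

66.1°C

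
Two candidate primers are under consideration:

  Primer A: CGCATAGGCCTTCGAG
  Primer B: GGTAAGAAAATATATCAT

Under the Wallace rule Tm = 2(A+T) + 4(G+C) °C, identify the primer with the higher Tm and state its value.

Primer A: A+T=6, G+C=10 → Tm = 2(6)+4(10) = 52°C
Primer B: A+T=14, G+C=4 → Tm = 2(14)+4(4) = 44°C
52°C vs 44°C → primer A is higher.

Primer A, 52°C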